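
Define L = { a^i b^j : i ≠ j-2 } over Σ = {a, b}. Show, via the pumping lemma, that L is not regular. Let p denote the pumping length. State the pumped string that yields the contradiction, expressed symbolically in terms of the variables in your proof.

Toward a contradiction, assume L is regular with pumping length p.
Choose w = a^p b^{p+p!+2}. Since p ≠ (p+p!+2)-2 = p+p!, w ∈ L; and |w| ≥ p.
The pumping lemma gives a decomposition w = xyz where |xy| ≤ p and y is nonempty.
The first p characters of w are a's, so xy (and hence y) consists only of a's. Write y = a^k, 1 ≤ k ≤ p.
Since 1 ≤ k ≤ p, k divides p!; set t = 1 + p!/k. Then xy^t z has p + (p!/k)·k = p + p! copies of a. Now the a-count is p+p! and (b-count)-2 = (p+p!+2)-2 = p+p!, so i ≠ j-2 fails. So xy^t z = a^{p+p!} b^{p+p!+2} ∉ L.
Contradiction. Therefore L is not regular.

a^{p+p!} b^{p+p!+2}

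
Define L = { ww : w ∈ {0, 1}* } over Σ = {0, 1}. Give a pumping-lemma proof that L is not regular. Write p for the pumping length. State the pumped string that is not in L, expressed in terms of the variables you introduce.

0^{p+k} 1^p 0^p 1^p

Assume L is regular. Let p be the pumping length given by the pumping lemma.
Take w = 0^p 1^p 0^p 1^p = uu where u = 0^p1^p; then w ∈ L and |w| = 4p ≥ p.
Write w = xyz as guaranteed by the lemma, with |xy| ≤ p and y is nonempty.
The first p characters of w are 0's, so xy (and hence y) consists only of 0's. Write y = 0^k, 1 ≤ k ≤ p.
Pump with i = 2: xy^2z = 0^{p+k} 1^p 0^p 1^p, of length 4p+k. Suppose this equals vv. The string starts with 0 and ends with 1, so v does too; thus the boundary between the two copies of v is a 1→0 transition. There is exactly one such transition, at position 2p+k, so |v| = 2p+k and |vv| = 4p+2k ≠ 4p+k since k ≥ 1. So xy^2z ∉ L.
Contradiction. Therefore L is not regular.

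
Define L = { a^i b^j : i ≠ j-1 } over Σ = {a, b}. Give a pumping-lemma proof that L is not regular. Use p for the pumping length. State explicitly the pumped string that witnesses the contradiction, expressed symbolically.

a^{p+p!} b^{p+p!+1}

Assume L is regular. Let p be the pumping length given by the pumping lemma.
Choose w = a^p b^{p+p!+1}. Since p ≠ (p+p!+1)-1 = p+p!, w ∈ L; and |w| ≥ p.
Write w = xyz as guaranteed by the lemma, with |xy| ≤ p and y is nonempty.
The first p characters of w are a's, so xy (and hence y) consists only of a's. Write y = a^k, 1 ≤ k ≤ p.
Since 1 ≤ k ≤ p, k divides p!; set t = 1 + p!/k. Then xy^t z has p + (p!/k)·k = p + p! copies of a. Now the a-count is p+p! and (b-count)-1 = (p+p!+1)-1 = p+p!, so i ≠ j-1 fails. So xy^t z = a^{p+p!} b^{p+p!+1} ∉ L.
This contradicts the pumping lemma, so L is not regular.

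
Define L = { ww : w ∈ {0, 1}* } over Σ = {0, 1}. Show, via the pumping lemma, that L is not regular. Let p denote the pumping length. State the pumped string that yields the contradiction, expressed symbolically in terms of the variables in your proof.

0^{p+k} 1^p 0^p 1^p

Assume L is regular; let p be its pumping constant.
Take w = 0^p 1^p 0^p 1^p = uu where u = 0^p1^p; then w ∈ L and |w| = 4p ≥ p.
By the pumping lemma, w = xyz with |xy| ≤ p and |y| > 0.
The first p characters of w are 0's, so xy (and hence y) consists only of 0's. Write y = 0^k, 1 ≤ k ≤ p.
Pump with i = 2: xy^2z = 0^{p+k} 1^p 0^p 1^p, of length 4p+k. Suppose this equals vv. The string starts with 0 and ends with 1, so v does too; thus the boundary between the two copies of v is a 1→0 transition. There is exactly one such transition, at position 2p+k, so |v| = 2p+k and |vv| = 4p+2k ≠ 4p+k since k ≥ 1. So xy^2z ∉ L.
This is a contradiction; hence L is not regular.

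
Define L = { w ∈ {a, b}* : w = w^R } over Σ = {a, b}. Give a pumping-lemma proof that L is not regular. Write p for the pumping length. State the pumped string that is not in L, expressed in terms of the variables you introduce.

Suppose for contradiction that L is regular, and let p be the pumping length.
Take w = a^p b a^p, a palindrome of length 2p+1 ≥ p.
Write w = xyz as guaranteed by the lemma, with |xy| ≤ p and |y| > 0.
Since the first p symbols of w are all a's and |xy| ≤ p, y lies entirely in the leading a-block: y = a^k for some k with 1 ≤ k ≤ p.
Pump with i = 2: xy^2z = a^{p+k} b a^p. Its reverse is a^p b a^{p+k}, which differs from xy^2z since k ≥ 1. So xy^2z is not a palindrome and xy^2z ∉ L.
This contradicts the pumping lemma, so L is not regular.

a^{p+k} b a^p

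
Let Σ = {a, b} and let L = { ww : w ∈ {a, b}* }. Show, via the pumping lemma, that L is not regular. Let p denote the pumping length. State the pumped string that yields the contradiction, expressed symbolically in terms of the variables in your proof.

Assume L is regular. Let p be the pumping length given by the pumping lemma.
Take w = a^p b^p a^p b^p = uu where u = a^pb^p; then w ∈ L and |w| = 4p ≥ p.
The pumping lemma gives a decomposition w = xyz where |xy| ≤ p and |y| > 0.
The first p characters of w are a's, so xy (and hence y) consists only of a's. Write y = a^k, 1 ≤ k ≤ p.
Pump with i = 2: xy^2z = a^{p+k} b^p a^p b^p, of length 4p+k. Suppose this equals vv. The string starts with a and ends with b, so v does too; thus the boundary between the two copies of v is a b→a transition. There is exactly one such transition, at position 2p+k, so |v| = 2p+k and |vv| = 4p+2k ≠ 4p+k since k ≥ 1. So xy^2z ∉ L.
This is a contradiction; hence L is not regular.

a^{p+k} b^p a^p b^p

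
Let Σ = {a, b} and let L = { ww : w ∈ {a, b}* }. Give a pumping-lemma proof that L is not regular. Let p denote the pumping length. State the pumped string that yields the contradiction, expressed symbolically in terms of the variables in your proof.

a^{p+k} b^p a^p b^p

Assume L is regular. Let p be the pumping length given by the pumping lemma.
Take w = a^p b^p a^p b^p = uu where u = a^pb^p; then w ∈ L and |w| = 4p ≥ p.
By the pumping lemma, w = xyz with |xy| ≤ p and |y| ≥ 1.
The first p characters of w are a's, so xy (and hence y) consists only of a's. Write y = a^k, 1 ≤ k ≤ p.
Pump with i = 2: xy^2z = a^{p+k} b^p a^p b^p, of length 4p+k. Suppose this equals vv. The string starts with a and ends with b, so v does too; thus the boundary between the two copies of v is a b→a transition. There is exactly one such transition, at position 2p+k, so |v| = 2p+k and |vv| = 4p+2k ≠ 4p+k since k ≥ 1. So xy^2z ∉ L.
Contradiction. Therefore L is not regular.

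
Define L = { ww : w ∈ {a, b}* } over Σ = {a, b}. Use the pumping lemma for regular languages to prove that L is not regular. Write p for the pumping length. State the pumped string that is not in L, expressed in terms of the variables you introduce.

a^{p+k} b^p a^p b^p

Suppose for contradiction that L is regular, and let p be the pumping length.
Take w = a^p b^p a^p b^p = uu where u = a^pb^p; then w ∈ L and |w| = 4p ≥ p.
Write w = xyz as guaranteed by the lemma, with |xy| ≤ p and |y| ≥ 1.
Since the first p symbols of w are all a's and |xy| ≤ p, y lies entirely in the leading a-block: y = a^k for some k with 1 ≤ k ≤ p.
Pump with i = 2: xy^2z = a^{p+k} b^p a^p b^p, of length 4p+k. Suppose this equals vv. The string starts with a and ends with b, so v does too; thus the boundary between the two copies of v is a b→a transition. There is exactly one such transition, at position 2p+k, so |v| = 2p+k and |vv| = 4p+2k ≠ 4p+k since k ≥ 1. So xy^2z ∉ L.
Contradiction. Therefore L is not regular.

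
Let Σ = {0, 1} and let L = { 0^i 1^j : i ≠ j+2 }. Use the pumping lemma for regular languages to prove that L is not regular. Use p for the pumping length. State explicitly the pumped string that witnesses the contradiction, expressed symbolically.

0^{p+p!} 1^{p+p!-2}

Toward a contradiction, assume L is regular with pumping length p.
Choose w = 0^p 1^{p+p!-2}. Since p ≠ (p+p!-2)+2 = p+p!, w ∈ L; and |w| ≥ p.
By the pumping lemma, w = xyz with |xy| ≤ p and |y| ≥ 1.
Because |xy| ≤ p and w begins with p copies of 0, we have y = 0^k with 1 ≤ k ≤ p.
Since 1 ≤ k ≤ p, k divides p!; set t = 1 + p!/k. Then xy^t z has p + (p!/k)·k = p + p! copies of 0. Now the 0-count is p+p! and (1-count)+2 = (p+p!-2)+2 = p+p!, so i ≠ j+2 fails. So xy^t z = 0^{p+p!} 1^{p+p!-2} ∉ L.
Contradiction. Therefore L is not regular.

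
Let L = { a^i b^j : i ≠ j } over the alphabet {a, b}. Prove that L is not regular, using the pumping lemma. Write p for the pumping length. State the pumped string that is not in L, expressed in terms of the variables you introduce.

Suppose for contradiction that L is regular, and let p be the pumping length.
Choose w = a^p b^{p+p!}. Since p ≠ p+p!, w ∈ L; and |w| ≥ p.
By the pumping lemma, w = xyz with |xy| ≤ p and |y| > 0.
Because |xy| ≤ p and w begins with p copies of a, we have y = a^k with 1 ≤ k ≤ p.
Since 1 ≤ k ≤ p, k divides p!; set t = 1 + p!/k. Then xy^t z has p + (p!/k)·k = p + p! copies of a. Now the a-count equals the b-count, so i ≠ j fails. So xy^t z = a^{p+p!} b^{p+p!} ∉ L.
Contradiction. Therefore L is not regular.

a^{p+p!} b^{p+p!}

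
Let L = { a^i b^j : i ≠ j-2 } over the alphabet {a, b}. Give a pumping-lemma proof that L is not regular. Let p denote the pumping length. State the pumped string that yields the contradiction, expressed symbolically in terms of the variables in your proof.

Assume L is regular; let p be its pumping constant.
Choose w = a^p b^{p+p!+2}. Since p ≠ (p+p!+2)-2 = p+p!, w ∈ L; and |w| ≥ p.
The pumping lemma gives a decomposition w = xyz where |xy| ≤ p and |y| > 0.
Since the first p symbols of w are all a's and |xy| ≤ p, y lies entirely in the leading a-block: y = a^k for some k with 1 ≤ k ≤ p.
Since 1 ≤ k ≤ p, k divides p!; set t = 1 + p!/k. Then xy^t z has p + (p!/k)·k = p + p! copies of a. Now the a-count is p+p! and (b-count)-2 = (p+p!+2)-2 = p+p!, so i ≠ j-2 fails. So xy^t z = a^{p+p!} b^{p+p!+2} ∉ L.
Contradiction. Therefore L is not regular.

a^{p+p!} b^{p+p!+2}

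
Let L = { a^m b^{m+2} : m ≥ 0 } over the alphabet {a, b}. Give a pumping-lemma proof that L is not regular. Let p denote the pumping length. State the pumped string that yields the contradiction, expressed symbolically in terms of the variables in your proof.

Suppose for contradiction that L is regular, and let p be the pumping length.
Choose w = a^p b^{p+2}, which is in L with |w| = 2p+2 ≥ p.
The pumping lemma gives a decomposition w = xyz where |xy| ≤ p and |y| > 0.
Because |xy| ≤ p and w begins with p copies of a, we have y = a^k with 1 ≤ k ≤ p.
Pump with i = 2: xy^2z = a^{p+k} b^{p+2}. For this to lie in L we would need p+2 = (p+k)+2, which forces k = 0. But k ≥ 1, so xy^2z ∉ L.
Contradiction. Therefore L is not regular.

a^{p+k} b^{p+2}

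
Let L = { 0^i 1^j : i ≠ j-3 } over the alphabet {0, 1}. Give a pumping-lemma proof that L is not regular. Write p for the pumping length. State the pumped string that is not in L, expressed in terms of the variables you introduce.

0^{p+p!} 1^{p+p!+3}

Suppose for contradiction that L is regular, and let p be the pumping length.
Choose w = 0^p 1^{p+p!+3}. Since p ≠ (p+p!+3)-3 = p+p!, w ∈ L; and |w| ≥ p.
Write w = xyz as guaranteed by the lemma, with |xy| ≤ p and |y| > 0.
Since the first p symbols of w are all 0's and |xy| ≤ p, y lies entirely in the leading 0-block: y = 0^k for some k with 1 ≤ k ≤ p.
Since 1 ≤ k ≤ p, k divides p!; set t = 1 + p!/k. Then xy^t z has p + (p!/k)·k = p + p! copies of 0. Now the 0-count is p+p! and (1-count)-3 = (p+p!+3)-3 = p+p!, so i ≠ j-3 fails. So xy^t z = 0^{p+p!} 1^{p+p!+3} ∉ L.
This contradicts the pumping lemma, so L is not regular.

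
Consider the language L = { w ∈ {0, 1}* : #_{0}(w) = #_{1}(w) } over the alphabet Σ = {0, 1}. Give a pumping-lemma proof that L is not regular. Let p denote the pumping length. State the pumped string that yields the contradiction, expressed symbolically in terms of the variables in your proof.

Suppose for contradiction that L is regular, and let p be the pumping length.
Choose w = 0^p 1^p ∈ L with |w| = 2p ≥ p.
Write w = xyz as guaranteed by the lemma, with |xy| ≤ p and y is nonempty.
The first p characters of w are 0's, so xy (and hence y) consists only of 0's. Write y = 0^k, 1 ≤ k ≤ p.
Pump with i = 2: xy^2z = 0^{p+k} 1^p has p+k occurrences of 0 but only p of 1. Since k ≥ 1 the counts differ, so xy^2z ∉ L.
This contradicts the pumping lemma, so L is not regular.

0^{p+k} 1^p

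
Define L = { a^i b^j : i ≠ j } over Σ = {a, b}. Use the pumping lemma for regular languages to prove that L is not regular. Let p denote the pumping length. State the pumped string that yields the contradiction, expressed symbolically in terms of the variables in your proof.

a^{p+p!} b^{p+p!}

Toward a contradiction, assume L is regular with pumping length p.
Choose w = a^p b^{p+p!}. Since p ≠ p+p!, w ∈ L; and |w| ≥ p.
Write w = xyz as guaranteed by the lemma, with |xy| ≤ p and |y| ≥ 1.
The first p characters of w are a's, so xy (and hence y) consists only of a's. Write y = a^k, 1 ≤ k ≤ p.
Since 1 ≤ k ≤ p, k divides p!; set t = 1 + p!/k. Then xy^t z has p + (p!/k)·k = p + p! copies of a. Now the a-count equals the b-count, so i ≠ j fails. So xy^t z = a^{p+p!} b^{p+p!} ∉ L.
Contradiction. Therefore L is not regular.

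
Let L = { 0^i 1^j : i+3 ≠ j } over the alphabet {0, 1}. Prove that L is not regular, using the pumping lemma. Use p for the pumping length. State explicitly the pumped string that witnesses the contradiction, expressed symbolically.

0^{p+p!} 1^{p+p!+3}

Assume L is regular; let p be its pumping constant.
Choose w = 0^p 1^{p+p!+3}. Since p ≠ (p+p!+3)-3 = p+p!, w ∈ L; and |w| ≥ p.
The pumping lemma gives a decomposition w = xyz where |xy| ≤ p and |y| > 0.
The first p characters of w are 0's, so xy (and hence y) consists only of 0's. Write y = 0^k, 1 ≤ k ≤ p.
Since 1 ≤ k ≤ p, k divides p!; set t = 1 + p!/k. Then xy^t z has p + (p!/k)·k = p + p! copies of 0. Now the 0-count is p+p! and (1-count)-3 = (p+p!+3)-3 = p+p!, so i+3 ≠ j fails. So xy^t z = 0^{p+p!} 1^{p+p!+3} ∉ L.
Contradiction. Therefore L is not regular.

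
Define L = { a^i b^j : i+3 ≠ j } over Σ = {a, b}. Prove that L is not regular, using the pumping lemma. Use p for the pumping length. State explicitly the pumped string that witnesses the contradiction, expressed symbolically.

Assume L is regular. Let p be the pumping length given by the pumping lemma.
Choose w = a^p b^{p+p!+3}. Since p ≠ (p+p!+3)-3 = p+p!, w ∈ L; and |w| ≥ p.
Write w = xyz as guaranteed by the lemma, with |xy| ≤ p and |y| > 0.
The first p characters of w are a's, so xy (and hence y) consists only of a's. Write y = a^k, 1 ≤ k ≤ p.
Since 1 ≤ k ≤ p, k divides p!; set t = 1 + p!/k. Then xy^t z has p + (p!/k)·k = p + p! copies of a. Now the a-count is p+p! and (b-count)-3 = (p+p!+3)-3 = p+p!, so i+3 ≠ j fails. So xy^t z = a^{p+p!} b^{p+p!+3} ∉ L.
Contradiction. Therefore L is not regular.

a^{p+p!} b^{p+p!+3}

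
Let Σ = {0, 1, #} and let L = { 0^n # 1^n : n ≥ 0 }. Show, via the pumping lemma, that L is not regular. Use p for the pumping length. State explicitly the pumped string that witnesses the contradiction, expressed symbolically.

Assume L is regular. Let p be the pumping length given by the pumping lemma.
Take w = 0^p # 1^p ∈ L with |w| = 2p+1 ≥ p.
The pumping lemma gives a decomposition w = xyz where |xy| ≤ p and |y| ≥ 1.
Because |xy| ≤ p and w begins with p copies of 0, we have y = 0^k with 1 ≤ k ≤ p.
Pump with i = 2: xy^2z = 0^{p+k} # 1^p, which would require p+k = p. But k ≥ 1, so xy^2z ∉ L.
This contradicts the pumping lemma, so L is not regular.

0^{p+k} # 1^p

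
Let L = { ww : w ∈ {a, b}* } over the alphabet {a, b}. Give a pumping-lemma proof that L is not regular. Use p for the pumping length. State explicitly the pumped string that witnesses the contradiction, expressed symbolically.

a^{p+k} b^p a^p b^p

Toward a contradiction, assume L is regular with pumping length p.
Take w = a^p b^p a^p b^p = uu where u = a^pb^p; then w ∈ L and |w| = 4p ≥ p.
Write w = xyz as guaranteed by the lemma, with |xy| ≤ p and |y| > 0.
Since the first p symbols of w are all a's and |xy| ≤ p, y lies entirely in the leading a-block: y = a^k for some k with 1 ≤ k ≤ p.
Pump with i = 2: xy^2z = a^{p+k} b^p a^p b^p, of length 4p+k. Suppose this equals vv. The string starts with a and ends with b, so v does too; thus the boundary between the two copies of v is a b→a transition. There is exactly one such transition, at position 2p+k, so |v| = 2p+k and |vv| = 4p+2k ≠ 4p+k since k ≥ 1. So xy^2z ∉ L.
This contradicts the pumping lemma, so L is not regular.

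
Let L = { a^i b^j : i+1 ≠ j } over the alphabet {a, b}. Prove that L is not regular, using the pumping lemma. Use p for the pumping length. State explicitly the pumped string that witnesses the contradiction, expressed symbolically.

Assume L is regular; let p be its pumping constant.
Choose w = a^p b^{p+p!+1}. Since p ≠ (p+p!+1)-1 = p+p!, w ∈ L; and |w| ≥ p.
Write w = xyz as guaranteed by the lemma, with |xy| ≤ p and |y| ≥ 1.
Since the first p symbols of w are all a's and |xy| ≤ p, y lies entirely in the leading a-block: y = a^k for some k with 1 ≤ k ≤ p.
Since 1 ≤ k ≤ p, k divides p!; set t = 1 + p!/k. Then xy^t z has p + (p!/k)·k = p + p! copies of a. Now the a-count is p+p! and (b-count)-1 = (p+p!+1)-1 = p+p!, so i+1 ≠ j fails. So xy^t z = a^{p+p!} b^{p+p!+1} ∉ L.
This contradicts the pumping lemma, so L is not regular.

a^{p+p!} b^{p+p!+1}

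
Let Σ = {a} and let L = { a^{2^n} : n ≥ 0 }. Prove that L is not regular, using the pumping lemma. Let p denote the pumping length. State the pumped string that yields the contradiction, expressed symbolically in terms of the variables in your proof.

a^{2^p+k}

Assume L is regular. Let p be the pumping length given by the pumping lemma.
Take w = a^{2^p} ∈ L with |w| = 2^p ≥ p.
The pumping lemma gives a decomposition w = xyz where |xy| ≤ p and y is nonempty.
Then y = a^k for some k with 1 ≤ k ≤ p.
Pump with i = 2: xy^2z = a^{2^p+k}. Since 1 ≤ k ≤ p < 2^p, we have 2^p < 2^p+k < 2^{p+1}, so 2^p+k is not a power of 2. So xy^2z ∉ L.
This is a contradiction; hence L is not regular.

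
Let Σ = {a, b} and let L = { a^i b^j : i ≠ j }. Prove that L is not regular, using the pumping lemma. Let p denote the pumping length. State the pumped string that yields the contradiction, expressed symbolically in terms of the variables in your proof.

a^{p+p!} b^{p+p!}

Assume L is regular. Let p be the pumping length given by the pumping lemma.
Choose w = a^p b^{p+p!}. Since p ≠ p+p!, w ∈ L; and |w| ≥ p.
By the pumping lemma, w = xyz with |xy| ≤ p and |y| > 0.
The first p characters of w are a's, so xy (and hence y) consists only of a's. Write y = a^k, 1 ≤ k ≤ p.
Since 1 ≤ k ≤ p, k divides p!; set t = 1 + p!/k. Then xy^t z has p + (p!/k)·k = p + p! copies of a. Now the a-count equals the b-count, so i ≠ j fails. So xy^t z = a^{p+p!} b^{p+p!} ∉ L.
Contradiction. Therefore L is not regular.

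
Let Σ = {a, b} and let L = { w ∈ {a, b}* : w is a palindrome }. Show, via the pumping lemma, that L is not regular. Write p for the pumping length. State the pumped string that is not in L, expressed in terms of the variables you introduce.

a^{p+k} b a^p

Suppose for contradiction that L is regular, and let p be the pumping length.
Take w = a^p b a^p, a palindrome of length 2p+1 ≥ p.
The pumping lemma gives a decomposition w = xyz where |xy| ≤ p and y is nonempty.
Because |xy| ≤ p and w begins with p copies of a, we have y = a^k with 1 ≤ k ≤ p.
Pump with i = 2: xy^2z = a^{p+k} b a^p. Its reverse is a^p b a^{p+k}, which differs from xy^2z since k ≥ 1. So xy^2z is not a palindrome and xy^2z ∉ L.
Contradiction. Therefore L is not regular.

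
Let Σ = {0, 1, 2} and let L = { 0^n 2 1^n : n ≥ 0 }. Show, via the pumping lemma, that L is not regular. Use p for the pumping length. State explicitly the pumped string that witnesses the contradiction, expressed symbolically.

Suppose for contradiction that L is regular, and let p be the pumping length.
Take w = 0^p 2 1^p ∈ L with |w| = 2p+1 ≥ p.
By the pumping lemma, w = xyz with |xy| ≤ p and |y| > 0.
Since the first p symbols of w are all 0's and |xy| ≤ p, y lies entirely in the leading 0-block: y = 0^k for some k with 1 ≤ k ≤ p.
Pump with i = 2: xy^2z = 0^{p+k} 2 1^p, which would require p+k = p. But k ≥ 1, so xy^2z ∉ L.
This is a contradiction; hence L is not regular.

0^{p+k} 2 1^p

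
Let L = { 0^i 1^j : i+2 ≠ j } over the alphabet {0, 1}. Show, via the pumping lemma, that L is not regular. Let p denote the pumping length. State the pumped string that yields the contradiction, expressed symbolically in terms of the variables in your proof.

0^{p+p!} 1^{p+p!+2}

Assume L is regular. Let p be the pumping length given by the pumping lemma.
Choose w = 0^p 1^{p+p!+2}. Since p ≠ (p+p!+2)-2 = p+p!, w ∈ L; and |w| ≥ p.
Write w = xyz as guaranteed by the lemma, with |xy| ≤ p and |y| ≥ 1.
Because |xy| ≤ p and w begins with p copies of 0, we have y = 0^k with 1 ≤ k ≤ p.
Since 1 ≤ k ≤ p, k divides p!; set t = 1 + p!/k. Then xy^t z has p + (p!/k)·k = p + p! copies of 0. Now the 0-count is p+p! and (1-count)-2 = (p+p!+2)-2 = p+p!, so i+2 ≠ j fails. So xy^t z = 0^{p+p!} 1^{p+p!+2} ∉ L.
Contradiction. Therefore L is not regular.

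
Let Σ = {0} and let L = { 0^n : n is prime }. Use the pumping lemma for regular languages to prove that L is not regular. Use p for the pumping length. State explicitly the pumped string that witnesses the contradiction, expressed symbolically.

0^{q(1+k)}

Assume L is regular. Let p be the pumping length given by the pumping lemma.
Let q be a prime with q ≥ p+2 (infinitely many primes exist), and take w = 0^q ∈ L with |w| = q ≥ p.
The pumping lemma gives a decomposition w = xyz where |xy| ≤ p and |y| > 0.
Then y = 0^k for some k with 1 ≤ k ≤ p.
Since 1 ≤ k ≤ p, |xz| = q-k. Pump with i = q+1: |xy^{q+1}z| = (q-k)+(q+1)k = q+qk = q(1+k), which is composite (both factors ≥ 2). So xy^{q+1}z = 0^{q(1+k)} ∉ L.
Contradiction. Therefore L is not regular.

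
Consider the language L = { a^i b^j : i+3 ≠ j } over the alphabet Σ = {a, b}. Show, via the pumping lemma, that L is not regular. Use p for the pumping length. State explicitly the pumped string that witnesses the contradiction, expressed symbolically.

Assume L is regular; let p be its pumping constant.
Choose w = a^p b^{p+p!+3}. Since p ≠ (p+p!+3)-3 = p+p!, w ∈ L; and |w| ≥ p.
The pumping lemma gives a decomposition w = xyz where |xy| ≤ p and y is nonempty.
Since the first p symbols of w are all a's and |xy| ≤ p, y lies entirely in the leading a-block: y = a^k for some k with 1 ≤ k ≤ p.
Since 1 ≤ k ≤ p, k divides p!; set t = 1 + p!/k. Then xy^t z has p + (p!/k)·k = p + p! copies of a. Now the a-count is p+p! and (b-count)-3 = (p+p!+3)-3 = p+p!, so i+3 ≠ j fails. So xy^t z = a^{p+p!} b^{p+p!+3} ∉ L.
This contradicts the pumping lemma, so L is not regular.

a^{p+p!} b^{p+p!+3}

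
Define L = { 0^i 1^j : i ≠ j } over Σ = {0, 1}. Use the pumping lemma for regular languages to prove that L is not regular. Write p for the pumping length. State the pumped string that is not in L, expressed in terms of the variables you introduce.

Toward a contradiction, assume L is regular with pumping length p.
Choose w = 0^p 1^{p+p!}. Since p ≠ p+p!, w ∈ L; and |w| ≥ p.
The pumping lemma gives a decomposition w = xyz where |xy| ≤ p and y is nonempty.
Because |xy| ≤ p and w begins with p copies of 0, we have y = 0^k with 1 ≤ k ≤ p.
Since 1 ≤ k ≤ p, k divides p!; set t = 1 + p!/k. Then xy^t z has p + (p!/k)·k = p + p! copies of 0. Now the 0-count equals the 1-count, so i ≠ j fails. So xy^t z = 0^{p+p!} 1^{p+p!} ∉ L.
This is a contradiction; hence L is not regular.

0^{p+p!} 1^{p+p!}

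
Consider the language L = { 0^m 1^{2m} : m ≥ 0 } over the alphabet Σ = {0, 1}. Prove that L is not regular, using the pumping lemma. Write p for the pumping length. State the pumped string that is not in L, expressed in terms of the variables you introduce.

Assume L is regular. Let p be the pumping length given by the pumping lemma.
Let w = 0^p 1^{2p} ∈ L; note |w| = 3p ≥ p.
By the pumping lemma, w = xyz with |xy| ≤ p and |y| ≥ 1.
The first p characters of w are 0's, so xy (and hence y) consists only of 0's. Write y = 0^k, 1 ≤ k ≤ p.
Pump with i = 2: xy^2z = 0^{p+k} 1^{2p}. For this to lie in L we would need 2p = 2(p+k), which forces k = 0. But k ≥ 1, so xy^2z ∉ L.
Contradiction. Therefore L is not regular.

0^{p+k} 1^{2p}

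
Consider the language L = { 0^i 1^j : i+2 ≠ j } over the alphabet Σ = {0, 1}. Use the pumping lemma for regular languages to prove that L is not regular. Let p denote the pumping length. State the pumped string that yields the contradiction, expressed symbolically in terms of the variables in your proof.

Toward a contradiction, assume L is regular with pumping length p.
Choose w = 0^p 1^{p+p!+2}. Since p ≠ (p+p!+2)-2 = p+p!, w ∈ L; and |w| ≥ p.
By the pumping lemma, w = xyz with |xy| ≤ p and |y| ≥ 1.
Since the first p symbols of w are all 0's and |xy| ≤ p, y lies entirely in the leading 0-block: y = 0^k for some k with 1 ≤ k ≤ p.
Since 1 ≤ k ≤ p, k divides p!; set t = 1 + p!/k. Then xy^t z has p + (p!/k)·k = p + p! copies of 0. Now the 0-count is p+p! and (1-count)-2 = (p+p!+2)-2 = p+p!, so i+2 ≠ j fails. So xy^t z = 0^{p+p!} 1^{p+p!+2} ∉ L.
This is a contradiction; hence L is not regular.

0^{p+p!} 1^{p+p!+2}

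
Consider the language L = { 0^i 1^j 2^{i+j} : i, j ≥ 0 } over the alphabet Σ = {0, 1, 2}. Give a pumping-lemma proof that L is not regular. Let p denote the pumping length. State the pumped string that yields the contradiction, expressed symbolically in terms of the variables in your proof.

Suppose for contradiction that L is regular, and let p be the pumping length.
Take w = 0^p 1^p 2^{2p} ∈ L (with i=j=p, i+j=2p), |w| = 4p ≥ p.
Write w = xyz as guaranteed by the lemma, with |xy| ≤ p and |y| > 0.
The first p characters of w are 0's, so xy (and hence y) consists only of 0's. Write y = 0^k, 1 ≤ k ≤ p.
Consider xy^2z = 0^{p+k} 1^p 2^{2p}. Now the 0- and 1-counts sum to 2p+k, but the 2-count is 2p ≠ 2p+k. So xy^2z ∉ L.
This is a contradiction; hence L is not regular.

0^{p+k} 1^p 2^{2p}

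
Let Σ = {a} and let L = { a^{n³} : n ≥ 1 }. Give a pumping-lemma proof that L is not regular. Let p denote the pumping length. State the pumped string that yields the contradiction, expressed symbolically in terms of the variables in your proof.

Assume L is regular; let p be its pumping constant.
Take w = a^{p³} ∈ L with |w| = p³ ≥ p.
The pumping lemma gives a decomposition w = xyz where |xy| ≤ p and |y| ≥ 1.
Then y = a^k for some k with 1 ≤ k ≤ p.
Pump with i = 2: xy^2z = a^{p³+k}. Since 1 ≤ k ≤ p, p³ < p³+k ≤ p³+p < p³+3p²+3p+1 = (p+1)³, so p³+k is not a perfect cube. So xy^2z ∉ L.
This contradicts the pumping lemma, so L is not regular.

a^{p³+k}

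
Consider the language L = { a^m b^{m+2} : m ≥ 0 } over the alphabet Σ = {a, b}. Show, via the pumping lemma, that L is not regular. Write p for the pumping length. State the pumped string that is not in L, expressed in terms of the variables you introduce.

a^{p+k} b^{p+2}

Suppose for contradiction that L is regular, and let p be the pumping length.
Let w = a^p b^{p+2} ∈ L; note |w| = 2p+2 ≥ p.
The pumping lemma gives a decomposition w = xyz where |xy| ≤ p and y is nonempty.
Because |xy| ≤ p and w begins with p copies of a, we have y = a^k with 1 ≤ k ≤ p.
Pump with i = 2: xy^2z = a^{p+k} b^{p+2}. For this to lie in L we would need p+2 = (p+k)+2, which forces k = 0. But k ≥ 1, so xy^2z ∉ L.
This contradicts the pumping lemma, so L is not regular.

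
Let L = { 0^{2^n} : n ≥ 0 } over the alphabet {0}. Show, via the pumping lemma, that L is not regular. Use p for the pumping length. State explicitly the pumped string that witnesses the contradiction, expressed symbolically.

Assume L is regular; let p be its pumping constant.
Take w = 0^{2^p} ∈ L with |w| = 2^p ≥ p.
Write w = xyz as guaranteed by the lemma, with |xy| ≤ p and |y| > 0.
Then y = 0^k for some k with 1 ≤ k ≤ p.
Pump with i = 2: xy^2z = 0^{2^p+k}. Since 1 ≤ k ≤ p < 2^p, we have 2^p < 2^p+k < 2^{p+1}, so 2^p+k is not a power of 2. So xy^2z ∉ L.
Contradiction. Therefore L is not regular.

0^{2^p+k}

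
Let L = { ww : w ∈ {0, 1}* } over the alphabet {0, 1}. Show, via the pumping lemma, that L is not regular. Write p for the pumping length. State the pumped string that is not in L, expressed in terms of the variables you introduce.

Suppose for contradiction that L is regular, and let p be the pumping length.
Take w = 0^p 1^p 0^p 1^p = uu where u = 0^p1^p; then w ∈ L and |w| = 4p ≥ p.
By the pumping lemma, w = xyz with |xy| ≤ p and |y| ≥ 1.
Since the first p symbols of w are all 0's and |xy| ≤ p, y lies entirely in the leading 0-block: y = 0^k for some k with 1 ≤ k ≤ p.
Pump with i = 2: xy^2z = 0^{p+k} 1^p 0^p 1^p, of length 4p+k. Suppose this equals vv. The string starts with 0 and ends with 1, so v does too; thus the boundary between the two copies of v is a 1→0 transition. There is exactly one such transition, at position 2p+k, so |v| = 2p+k and |vv| = 4p+2k ≠ 4p+k since k ≥ 1. So xy^2z ∉ L.
This is a contradiction; hence L is not regular.

0^{p+k} 1^p 0^p 1^p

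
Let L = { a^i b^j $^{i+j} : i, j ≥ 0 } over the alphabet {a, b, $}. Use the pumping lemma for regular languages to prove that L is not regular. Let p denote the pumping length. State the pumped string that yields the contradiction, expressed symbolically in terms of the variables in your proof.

Toward a contradiction, assume L is regular with pumping length p.
Take w = a^p b^p $^{2p} ∈ L (with i=j=p, i+j=2p), |w| = 4p ≥ p.
Write w = xyz as guaranteed by the lemma, with |xy| ≤ p and |y| > 0.
Because |xy| ≤ p and w begins with p copies of a, we have y = a^k with 1 ≤ k ≤ p.
Consider xy^2z = a^{p+k} b^p $^{2p}. Now the a- and b-counts sum to 2p+k, but the $-count is 2p ≠ 2p+k. So xy^2z ∉ L.
Contradiction. Therefore L is not regular.

a^{p+k} b^p $^{2p}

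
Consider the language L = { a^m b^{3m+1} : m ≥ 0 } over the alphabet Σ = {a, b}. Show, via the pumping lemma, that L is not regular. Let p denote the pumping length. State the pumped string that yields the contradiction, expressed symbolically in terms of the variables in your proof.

a^{p+k} b^{3p+1}

Toward a contradiction, assume L is regular with pumping length p.
Choose w = a^p b^{3p+1}, which is in L with |w| = 4p+1 ≥ p.
By the pumping lemma, w = xyz with |xy| ≤ p and |y| > 0.
The first p characters of w are a's, so xy (and hence y) consists only of a's. Write y = a^k, 1 ≤ k ≤ p.
Pump with i = 2: xy^2z = a^{p+k} b^{3p+1}. For this to lie in L we would need 3p+1 = 3(p+k)+1, which forces k = 0. But k ≥ 1, so xy^2z ∉ L.
Contradiction. Therefore L is not regular.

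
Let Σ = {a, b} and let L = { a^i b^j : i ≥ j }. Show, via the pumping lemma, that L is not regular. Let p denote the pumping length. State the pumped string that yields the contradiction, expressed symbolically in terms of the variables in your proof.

a^{p-k} b^p

Assume L is regular. Let p be the pumping length given by the pumping lemma.
Choose w = a^p b^p ∈ L, with |w| = 2p ≥ p.
Write w = xyz as guaranteed by the lemma, with |xy| ≤ p and y is nonempty.
The first p characters of w are a's, so xy (and hence y) consists only of a's. Write y = a^k, 1 ≤ k ≤ p.
Consider xy^0z = xz = a^{p-k} b^p. Since k ≥ 1, the a-count p-k is less than p, so i ≥ j fails; thus xz ∉ L.
This is a contradiction; hence L is not regular.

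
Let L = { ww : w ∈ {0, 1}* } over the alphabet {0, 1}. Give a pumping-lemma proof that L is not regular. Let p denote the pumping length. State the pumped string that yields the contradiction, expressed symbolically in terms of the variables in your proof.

0^{p+k} 1^p 0^p 1^p

Suppose for contradiction that L is regular, and let p be the pumping length.
Take w = 0^p 1^p 0^p 1^p = uu where u = 0^p1^p; then w ∈ L and |w| = 4p ≥ p.
Write w = xyz as guaranteed by the lemma, with |xy| ≤ p and |y| > 0.
Since the first p symbols of w are all 0's and |xy| ≤ p, y lies entirely in the leading 0-block: y = 0^k for some k with 1 ≤ k ≤ p.
Pump with i = 2: xy^2z = 0^{p+k} 1^p 0^p 1^p, of length 4p+k. Suppose this equals vv. The string starts with 0 and ends with 1, so v does too; thus the boundary between the two copies of v is a 1→0 transition. There is exactly one such transition, at position 2p+k, so |v| = 2p+k and |vv| = 4p+2k ≠ 4p+k since k ≥ 1. So xy^2z ∉ L.
This is a contradiction; hence L is not regular.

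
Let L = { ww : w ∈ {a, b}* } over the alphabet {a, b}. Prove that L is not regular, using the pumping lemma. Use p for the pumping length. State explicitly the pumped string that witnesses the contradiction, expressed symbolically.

a^{p+k} b^p a^p b^p

Assume L is regular; let p be its pumping constant.
Take w = a^p b^p a^p b^p = uu where u = a^pb^p; then w ∈ L and |w| = 4p ≥ p.
By the pumping lemma, w = xyz with |xy| ≤ p and |y| ≥ 1.
Since the first p symbols of w are all a's and |xy| ≤ p, y lies entirely in the leading a-block: y = a^k for some k with 1 ≤ k ≤ p.
Pump with i = 2: xy^2z = a^{p+k} b^p a^p b^p, of length 4p+k. Suppose this equals vv. The string starts with a and ends with b, so v does too; thus the boundary between the two copies of v is a b→a transition. There is exactly one such transition, at position 2p+k, so |v| = 2p+k and |vv| = 4p+2k ≠ 4p+k since k ≥ 1. So xy^2z ∉ L.
This contradicts the pumping lemma, so L is not regular.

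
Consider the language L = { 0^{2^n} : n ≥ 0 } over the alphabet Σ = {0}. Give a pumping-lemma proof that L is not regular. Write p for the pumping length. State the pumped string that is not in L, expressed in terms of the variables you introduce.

0^{2^p+k}

Assume L is regular; let p be its pumping constant.
Take w = 0^{2^p} ∈ L with |w| = 2^p ≥ p.
The pumping lemma gives a decomposition w = xyz where |xy| ≤ p and y is nonempty.
Then y = 0^k for some k with 1 ≤ k ≤ p.
Pump with i = 2: xy^2z = 0^{2^p+k}. Since 1 ≤ k ≤ p < 2^p, we have 2^p < 2^p+k < 2^{p+1}, so 2^p+k is not a power of 2. So xy^2z ∉ L.
Contradiction. Therefore L is not regular.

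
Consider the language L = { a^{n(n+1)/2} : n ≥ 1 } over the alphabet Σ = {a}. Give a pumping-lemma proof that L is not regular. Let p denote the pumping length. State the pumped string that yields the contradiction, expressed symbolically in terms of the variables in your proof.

a^{p(p+1)/2+k}

Suppose for contradiction that L is regular, and let p be the pumping length.
Take w = a^{p(p+1)/2} ∈ L with |w| = p(p+1)/2 ≥ p.
Write w = xyz as guaranteed by the lemma, with |xy| ≤ p and y is nonempty.
Then y = a^k for some k with 1 ≤ k ≤ p.
Pump with i = 2: xy^2z = a^{p(p+1)/2+k}. Since 1 ≤ k ≤ p, p(p+1)/2 < p(p+1)/2+k ≤ p(p+1)/2+p < (p+1)(p+2)/2, so p(p+1)/2+k is strictly between consecutive triangular numbers. So xy^2z ∉ L.
This contradicts the pumping lemma, so L is not regular.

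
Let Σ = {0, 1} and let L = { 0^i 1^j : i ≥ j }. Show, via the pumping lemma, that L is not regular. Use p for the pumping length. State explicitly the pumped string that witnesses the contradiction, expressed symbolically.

0^{p-k} 1^p

Toward a contradiction, assume L is regular with pumping length p.
Choose w = 0^p 1^p ∈ L, with |w| = 2p ≥ p.
By the pumping lemma, w = xyz with |xy| ≤ p and |y| > 0.
The first p characters of w are 0's, so xy (and hence y) consists only of 0's. Write y = 0^k, 1 ≤ k ≤ p.
Consider xy^0z = xz = 0^{p-k} 1^p. Since k ≥ 1, the 0-count p-k is less than p, so i ≥ j fails; thus xz ∉ L.
Contradiction. Therefore L is not regular.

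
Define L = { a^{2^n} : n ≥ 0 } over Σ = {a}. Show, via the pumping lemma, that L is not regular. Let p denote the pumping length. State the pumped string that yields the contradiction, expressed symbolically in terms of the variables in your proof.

Suppose for contradiction that L is regular, and let p be the pumping length.
Take w = a^{2^p} ∈ L with |w| = 2^p ≥ p.
Write w = xyz as guaranteed by the lemma, with |xy| ≤ p and |y| ≥ 1.
Then y = a^k for some k with 1 ≤ k ≤ p.
Pump with i = 2: xy^2z = a^{2^p+k}. Since 1 ≤ k ≤ p < 2^p, we have 2^p < 2^p+k < 2^{p+1}, so 2^p+k is not a power of 2. So xy^2z ∉ L.
This is a contradiction; hence L is not regular.

a^{2^p+k}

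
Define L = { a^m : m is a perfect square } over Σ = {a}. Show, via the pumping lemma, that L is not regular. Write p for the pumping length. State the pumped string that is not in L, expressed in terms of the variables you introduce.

a^{p²+k}

Assume L is regular. Let p be the pumping length given by the pumping lemma.
Take w = a^{p²} ∈ L with |w| = p² ≥ p.
The pumping lemma gives a decomposition w = xyz where |xy| ≤ p and |y| > 0.
Then y = a^k for some k with 1 ≤ k ≤ p.
Pump with i = 2: xy^2z = a^{p²+k}. Since 1 ≤ k ≤ p, p² < p²+k ≤ p²+p < (p+1)², so p²+k lies strictly between consecutive squares and is not a perfect square. So xy^2z ∉ L.
Contradiction. Therefore L is not regular.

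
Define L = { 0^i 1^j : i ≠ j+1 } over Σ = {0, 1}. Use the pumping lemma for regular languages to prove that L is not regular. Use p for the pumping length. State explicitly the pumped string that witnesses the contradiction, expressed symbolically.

Assume L is regular. Let p be the pumping length given by the pumping lemma.
Choose w = 0^p 1^{p+p!-1}. Since p ≠ (p+p!-1)+1 = p+p!, w ∈ L; and |w| ≥ p.
By the pumping lemma, w = xyz with |xy| ≤ p and |y| ≥ 1.
Since the first p symbols of w are all 0's and |xy| ≤ p, y lies entirely in the leading 0-block: y = 0^k for some k with 1 ≤ k ≤ p.
Since 1 ≤ k ≤ p, k divides p!; set t = 1 + p!/k. Then xy^t z has p + (p!/k)·k = p + p! copies of 0. Now the 0-count is p+p! and (1-count)+1 = (p+p!-1)+1 = p+p!, so i ≠ j+1 fails. So xy^t z = 0^{p+p!} 1^{p+p!-1} ∉ L.
This contradicts the pumping lemma, so L is not regular.

0^{p+p!} 1^{p+p!-1}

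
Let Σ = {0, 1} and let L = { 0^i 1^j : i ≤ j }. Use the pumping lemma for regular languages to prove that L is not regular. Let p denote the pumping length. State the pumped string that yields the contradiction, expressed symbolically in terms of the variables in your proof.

Assume L is regular; let p be its pumping constant.
Choose w = 0^p 1^p ∈ L, with |w| = 2p ≥ p.
By the pumping lemma, w = xyz with |xy| ≤ p and |y| > 0.
Because |xy| ≤ p and w begins with p copies of 0, we have y = 0^k with 1 ≤ k ≤ p.
Consider xy^2z = 0^{p+k} 1^p. Since k ≥ 1, the 0-count p+k exceeds the 1-count p, so i ≤ j fails; thus xy^2z ∉ L.
This is a contradiction; hence L is not regular.

0^{p+k} 1^p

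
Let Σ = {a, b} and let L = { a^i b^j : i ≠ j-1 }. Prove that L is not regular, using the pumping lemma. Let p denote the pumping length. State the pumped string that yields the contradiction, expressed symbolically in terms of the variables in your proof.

a^{p+p!} b^{p+p!+1}

Assume L is regular; let p be its pumping constant.
Choose w = a^p b^{p+p!+1}. Since p ≠ (p+p!+1)-1 = p+p!, w ∈ L; and |w| ≥ p.
The pumping lemma gives a decomposition w = xyz where |xy| ≤ p and |y| > 0.
Since the first p symbols of w are all a's and |xy| ≤ p, y lies entirely in the leading a-block: y = a^k for some k with 1 ≤ k ≤ p.
Since 1 ≤ k ≤ p, k divides p!; set t = 1 + p!/k. Then xy^t z has p + (p!/k)·k = p + p! copies of a. Now the a-count is p+p! and (b-count)-1 = (p+p!+1)-1 = p+p!, so i ≠ j-1 fails. So xy^t z = a^{p+p!} b^{p+p!+1} ∉ L.
Contradiction. Therefore L is not regular.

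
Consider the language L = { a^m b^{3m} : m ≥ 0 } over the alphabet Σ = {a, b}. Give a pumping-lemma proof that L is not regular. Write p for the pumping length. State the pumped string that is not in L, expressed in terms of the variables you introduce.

a^{p+k} b^{3p}

Suppose for contradiction that L is regular, and let p be the pumping length.
Take w = a^p b^{3p}. Then w ∈ L and |w| = 4p ≥ p.
Write w = xyz as guaranteed by the lemma, with |xy| ≤ p and |y| ≥ 1.
Because |xy| ≤ p and w begins with p copies of a, we have y = a^k with 1 ≤ k ≤ p.
Pump with i = 2: xy^2z = a^{p+k} b^{3p}. For this to lie in L we would need 3p = 3(p+k), which forces k = 0. But k ≥ 1, so xy^2z ∉ L.
This is a contradiction; hence L is not regular.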